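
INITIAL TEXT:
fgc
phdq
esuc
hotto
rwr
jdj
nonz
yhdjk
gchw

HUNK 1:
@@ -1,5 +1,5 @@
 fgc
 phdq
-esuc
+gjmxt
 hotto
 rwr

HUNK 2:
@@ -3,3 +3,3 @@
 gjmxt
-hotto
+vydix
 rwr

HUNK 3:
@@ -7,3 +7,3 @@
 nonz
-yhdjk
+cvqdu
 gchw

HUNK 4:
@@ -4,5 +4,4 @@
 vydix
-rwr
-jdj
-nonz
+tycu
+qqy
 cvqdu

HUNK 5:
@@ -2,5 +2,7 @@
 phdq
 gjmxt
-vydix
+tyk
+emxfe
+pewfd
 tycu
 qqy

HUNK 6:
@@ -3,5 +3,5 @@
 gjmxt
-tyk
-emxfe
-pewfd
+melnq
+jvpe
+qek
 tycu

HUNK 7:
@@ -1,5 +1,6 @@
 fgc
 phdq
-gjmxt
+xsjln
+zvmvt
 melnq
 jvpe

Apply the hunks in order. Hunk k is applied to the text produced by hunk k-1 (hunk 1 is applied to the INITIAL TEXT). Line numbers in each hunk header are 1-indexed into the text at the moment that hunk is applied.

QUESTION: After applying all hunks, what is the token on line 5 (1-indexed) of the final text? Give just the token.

Hunk 1: at line 1 remove [esuc] add [gjmxt] -> 9 lines: fgc phdq gjmxt hotto rwr jdj nonz yhdjk gchw
Hunk 2: at line 3 remove [hotto] add [vydix] -> 9 lines: fgc phdq gjmxt vydix rwr jdj nonz yhdjk gchw
Hunk 3: at line 7 remove [yhdjk] add [cvqdu] -> 9 lines: fgc phdq gjmxt vydix rwr jdj nonz cvqdu gchw
Hunk 4: at line 4 remove [rwr,jdj,nonz] add [tycu,qqy] -> 8 lines: fgc phdq gjmxt vydix tycu qqy cvqdu gchw
Hunk 5: at line 2 remove [vydix] add [tyk,emxfe,pewfd] -> 10 lines: fgc phdq gjmxt tyk emxfe pewfd tycu qqy cvqdu gchw
Hunk 6: at line 3 remove [tyk,emxfe,pewfd] add [melnq,jvpe,qek] -> 10 lines: fgc phdq gjmxt melnq jvpe qek tycu qqy cvqdu gchw
Hunk 7: at line 1 remove [gjmxt] add [xsjln,zvmvt] -> 11 lines: fgc phdq xsjln zvmvt melnq jvpe qek tycu qqy cvqdu gchw
Final line 5: melnq

Answer: melnq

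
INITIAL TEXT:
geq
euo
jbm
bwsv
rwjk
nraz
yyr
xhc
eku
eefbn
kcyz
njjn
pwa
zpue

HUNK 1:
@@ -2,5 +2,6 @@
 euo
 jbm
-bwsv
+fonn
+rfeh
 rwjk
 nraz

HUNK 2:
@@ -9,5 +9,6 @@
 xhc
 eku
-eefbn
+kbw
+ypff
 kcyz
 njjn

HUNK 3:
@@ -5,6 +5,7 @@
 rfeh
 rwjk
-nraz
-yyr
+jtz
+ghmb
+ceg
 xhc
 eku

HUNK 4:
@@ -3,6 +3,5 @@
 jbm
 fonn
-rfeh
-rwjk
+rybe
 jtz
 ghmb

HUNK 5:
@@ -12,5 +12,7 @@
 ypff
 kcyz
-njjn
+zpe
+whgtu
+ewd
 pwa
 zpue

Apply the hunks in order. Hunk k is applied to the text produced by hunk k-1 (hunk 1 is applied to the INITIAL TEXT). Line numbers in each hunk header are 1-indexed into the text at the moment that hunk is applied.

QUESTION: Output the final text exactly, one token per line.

Answer: geq
euo
jbm
fonn
rybe
jtz
ghmb
ceg
xhc
eku
kbw
ypff
kcyz
zpe
whgtu
ewd
pwa
zpue

Derivation:
Hunk 1: at line 2 remove [bwsv] add [fonn,rfeh] -> 15 lines: geq euo jbm fonn rfeh rwjk nraz yyr xhc eku eefbn kcyz njjn pwa zpue
Hunk 2: at line 9 remove [eefbn] add [kbw,ypff] -> 16 lines: geq euo jbm fonn rfeh rwjk nraz yyr xhc eku kbw ypff kcyz njjn pwa zpue
Hunk 3: at line 5 remove [nraz,yyr] add [jtz,ghmb,ceg] -> 17 lines: geq euo jbm fonn rfeh rwjk jtz ghmb ceg xhc eku kbw ypff kcyz njjn pwa zpue
Hunk 4: at line 3 remove [rfeh,rwjk] add [rybe] -> 16 lines: geq euo jbm fonn rybe jtz ghmb ceg xhc eku kbw ypff kcyz njjn pwa zpue
Hunk 5: at line 12 remove [njjn] add [zpe,whgtu,ewd] -> 18 lines: geq euo jbm fonn rybe jtz ghmb ceg xhc eku kbw ypff kcyz zpe whgtu ewd pwa zpue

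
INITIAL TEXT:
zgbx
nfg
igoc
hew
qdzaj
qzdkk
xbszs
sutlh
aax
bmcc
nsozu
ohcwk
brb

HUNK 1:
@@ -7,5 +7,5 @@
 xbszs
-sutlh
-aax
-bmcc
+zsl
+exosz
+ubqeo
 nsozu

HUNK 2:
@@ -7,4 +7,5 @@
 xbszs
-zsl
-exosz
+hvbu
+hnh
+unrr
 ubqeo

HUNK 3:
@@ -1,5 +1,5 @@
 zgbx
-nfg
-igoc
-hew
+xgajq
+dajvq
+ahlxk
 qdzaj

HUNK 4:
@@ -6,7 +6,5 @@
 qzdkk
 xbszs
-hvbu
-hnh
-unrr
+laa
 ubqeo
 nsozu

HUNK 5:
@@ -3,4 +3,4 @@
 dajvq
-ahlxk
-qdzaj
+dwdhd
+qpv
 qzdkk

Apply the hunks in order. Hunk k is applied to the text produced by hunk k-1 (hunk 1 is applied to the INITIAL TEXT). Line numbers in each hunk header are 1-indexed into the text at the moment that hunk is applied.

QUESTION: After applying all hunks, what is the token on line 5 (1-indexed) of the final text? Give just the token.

Answer: qpv

Derivation:
Hunk 1: at line 7 remove [sutlh,aax,bmcc] add [zsl,exosz,ubqeo] -> 13 lines: zgbx nfg igoc hew qdzaj qzdkk xbszs zsl exosz ubqeo nsozu ohcwk brb
Hunk 2: at line 7 remove [zsl,exosz] add [hvbu,hnh,unrr] -> 14 lines: zgbx nfg igoc hew qdzaj qzdkk xbszs hvbu hnh unrr ubqeo nsozu ohcwk brb
Hunk 3: at line 1 remove [nfg,igoc,hew] add [xgajq,dajvq,ahlxk] -> 14 lines: zgbx xgajq dajvq ahlxk qdzaj qzdkk xbszs hvbu hnh unrr ubqeo nsozu ohcwk brb
Hunk 4: at line 6 remove [hvbu,hnh,unrr] add [laa] -> 12 lines: zgbx xgajq dajvq ahlxk qdzaj qzdkk xbszs laa ubqeo nsozu ohcwk brb
Hunk 5: at line 3 remove [ahlxk,qdzaj] add [dwdhd,qpv] -> 12 lines: zgbx xgajq dajvq dwdhd qpv qzdkk xbszs laa ubqeo nsozu ohcwk brb
Final line 5: qpv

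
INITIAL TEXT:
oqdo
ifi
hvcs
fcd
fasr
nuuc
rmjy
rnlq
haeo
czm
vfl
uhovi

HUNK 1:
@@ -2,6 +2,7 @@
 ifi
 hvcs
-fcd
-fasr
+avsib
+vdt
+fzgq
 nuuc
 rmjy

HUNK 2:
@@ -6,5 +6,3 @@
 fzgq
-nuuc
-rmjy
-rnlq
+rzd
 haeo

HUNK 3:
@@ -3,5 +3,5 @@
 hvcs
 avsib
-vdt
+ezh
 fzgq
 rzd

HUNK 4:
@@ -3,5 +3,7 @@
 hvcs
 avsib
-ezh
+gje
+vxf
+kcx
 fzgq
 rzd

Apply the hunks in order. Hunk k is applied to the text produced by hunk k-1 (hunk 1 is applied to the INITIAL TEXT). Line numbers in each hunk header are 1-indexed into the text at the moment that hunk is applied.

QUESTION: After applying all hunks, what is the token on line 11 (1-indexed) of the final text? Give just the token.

Answer: czm

Derivation:
Hunk 1: at line 2 remove [fcd,fasr] add [avsib,vdt,fzgq] -> 13 lines: oqdo ifi hvcs avsib vdt fzgq nuuc rmjy rnlq haeo czm vfl uhovi
Hunk 2: at line 6 remove [nuuc,rmjy,rnlq] add [rzd] -> 11 lines: oqdo ifi hvcs avsib vdt fzgq rzd haeo czm vfl uhovi
Hunk 3: at line 3 remove [vdt] add [ezh] -> 11 lines: oqdo ifi hvcs avsib ezh fzgq rzd haeo czm vfl uhovi
Hunk 4: at line 3 remove [ezh] add [gje,vxf,kcx] -> 13 lines: oqdo ifi hvcs avsib gje vxf kcx fzgq rzd haeo czm vfl uhovi
Final line 11: czm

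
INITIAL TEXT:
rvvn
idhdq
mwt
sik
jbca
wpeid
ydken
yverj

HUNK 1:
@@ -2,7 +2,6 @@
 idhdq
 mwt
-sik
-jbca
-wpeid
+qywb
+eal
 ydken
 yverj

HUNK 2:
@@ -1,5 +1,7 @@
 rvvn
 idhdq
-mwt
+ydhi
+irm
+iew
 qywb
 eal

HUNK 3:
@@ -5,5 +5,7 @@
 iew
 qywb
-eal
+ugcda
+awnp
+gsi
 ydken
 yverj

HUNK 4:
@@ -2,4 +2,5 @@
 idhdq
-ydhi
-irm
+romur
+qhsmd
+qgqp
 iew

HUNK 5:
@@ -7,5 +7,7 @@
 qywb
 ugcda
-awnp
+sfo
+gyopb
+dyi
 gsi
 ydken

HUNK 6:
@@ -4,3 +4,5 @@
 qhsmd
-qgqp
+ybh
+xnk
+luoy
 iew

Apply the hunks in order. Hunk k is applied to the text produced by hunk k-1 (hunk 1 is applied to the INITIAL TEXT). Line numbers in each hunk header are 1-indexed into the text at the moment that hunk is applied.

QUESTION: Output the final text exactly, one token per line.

Answer: rvvn
idhdq
romur
qhsmd
ybh
xnk
luoy
iew
qywb
ugcda
sfo
gyopb
dyi
gsi
ydken
yverj

Derivation:
Hunk 1: at line 2 remove [sik,jbca,wpeid] add [qywb,eal] -> 7 lines: rvvn idhdq mwt qywb eal ydken yverj
Hunk 2: at line 1 remove [mwt] add [ydhi,irm,iew] -> 9 lines: rvvn idhdq ydhi irm iew qywb eal ydken yverj
Hunk 3: at line 5 remove [eal] add [ugcda,awnp,gsi] -> 11 lines: rvvn idhdq ydhi irm iew qywb ugcda awnp gsi ydken yverj
Hunk 4: at line 2 remove [ydhi,irm] add [romur,qhsmd,qgqp] -> 12 lines: rvvn idhdq romur qhsmd qgqp iew qywb ugcda awnp gsi ydken yverj
Hunk 5: at line 7 remove [awnp] add [sfo,gyopb,dyi] -> 14 lines: rvvn idhdq romur qhsmd qgqp iew qywb ugcda sfo gyopb dyi gsi ydken yverj
Hunk 6: at line 4 remove [qgqp] add [ybh,xnk,luoy] -> 16 lines: rvvn idhdq romur qhsmd ybh xnk luoy iew qywb ugcda sfo gyopb dyi gsi ydken yverj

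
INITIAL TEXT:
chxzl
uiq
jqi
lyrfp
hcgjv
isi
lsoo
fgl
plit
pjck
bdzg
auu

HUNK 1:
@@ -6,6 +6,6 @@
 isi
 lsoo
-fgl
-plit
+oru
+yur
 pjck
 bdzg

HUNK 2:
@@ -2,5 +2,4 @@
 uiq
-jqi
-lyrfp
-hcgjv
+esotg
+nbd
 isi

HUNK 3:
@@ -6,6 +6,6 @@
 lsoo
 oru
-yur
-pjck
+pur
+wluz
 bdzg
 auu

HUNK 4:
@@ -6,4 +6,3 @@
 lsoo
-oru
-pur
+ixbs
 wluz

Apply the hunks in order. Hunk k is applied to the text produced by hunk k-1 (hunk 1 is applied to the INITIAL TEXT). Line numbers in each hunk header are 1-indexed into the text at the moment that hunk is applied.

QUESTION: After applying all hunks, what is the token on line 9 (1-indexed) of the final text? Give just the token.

Answer: bdzg

Derivation:
Hunk 1: at line 6 remove [fgl,plit] add [oru,yur] -> 12 lines: chxzl uiq jqi lyrfp hcgjv isi lsoo oru yur pjck bdzg auu
Hunk 2: at line 2 remove [jqi,lyrfp,hcgjv] add [esotg,nbd] -> 11 lines: chxzl uiq esotg nbd isi lsoo oru yur pjck bdzg auu
Hunk 3: at line 6 remove [yur,pjck] add [pur,wluz] -> 11 lines: chxzl uiq esotg nbd isi lsoo oru pur wluz bdzg auu
Hunk 4: at line 6 remove [oru,pur] add [ixbs] -> 10 lines: chxzl uiq esotg nbd isi lsoo ixbs wluz bdzg auu
Final line 9: bdzg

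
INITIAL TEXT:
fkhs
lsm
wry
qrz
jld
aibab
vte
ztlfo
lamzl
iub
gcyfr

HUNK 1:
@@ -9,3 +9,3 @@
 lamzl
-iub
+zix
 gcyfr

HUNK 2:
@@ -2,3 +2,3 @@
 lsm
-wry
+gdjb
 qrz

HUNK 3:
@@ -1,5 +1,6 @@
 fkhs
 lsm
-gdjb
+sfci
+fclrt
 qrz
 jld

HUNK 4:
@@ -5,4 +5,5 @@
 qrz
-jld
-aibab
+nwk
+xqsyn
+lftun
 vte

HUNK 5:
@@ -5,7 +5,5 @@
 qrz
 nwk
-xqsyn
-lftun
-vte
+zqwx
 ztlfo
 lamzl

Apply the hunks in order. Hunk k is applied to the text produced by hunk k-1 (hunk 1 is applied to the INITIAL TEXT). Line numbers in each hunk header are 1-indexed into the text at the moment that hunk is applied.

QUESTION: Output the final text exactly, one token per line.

Answer: fkhs
lsm
sfci
fclrt
qrz
nwk
zqwx
ztlfo
lamzl
zix
gcyfr

Derivation:
Hunk 1: at line 9 remove [iub] add [zix] -> 11 lines: fkhs lsm wry qrz jld aibab vte ztlfo lamzl zix gcyfr
Hunk 2: at line 2 remove [wry] add [gdjb] -> 11 lines: fkhs lsm gdjb qrz jld aibab vte ztlfo lamzl zix gcyfr
Hunk 3: at line 1 remove [gdjb] add [sfci,fclrt] -> 12 lines: fkhs lsm sfci fclrt qrz jld aibab vte ztlfo lamzl zix gcyfr
Hunk 4: at line 5 remove [jld,aibab] add [nwk,xqsyn,lftun] -> 13 lines: fkhs lsm sfci fclrt qrz nwk xqsyn lftun vte ztlfo lamzl zix gcyfr
Hunk 5: at line 5 remove [xqsyn,lftun,vte] add [zqwx] -> 11 lines: fkhs lsm sfci fclrt qrz nwk zqwx ztlfo lamzl zix gcyfr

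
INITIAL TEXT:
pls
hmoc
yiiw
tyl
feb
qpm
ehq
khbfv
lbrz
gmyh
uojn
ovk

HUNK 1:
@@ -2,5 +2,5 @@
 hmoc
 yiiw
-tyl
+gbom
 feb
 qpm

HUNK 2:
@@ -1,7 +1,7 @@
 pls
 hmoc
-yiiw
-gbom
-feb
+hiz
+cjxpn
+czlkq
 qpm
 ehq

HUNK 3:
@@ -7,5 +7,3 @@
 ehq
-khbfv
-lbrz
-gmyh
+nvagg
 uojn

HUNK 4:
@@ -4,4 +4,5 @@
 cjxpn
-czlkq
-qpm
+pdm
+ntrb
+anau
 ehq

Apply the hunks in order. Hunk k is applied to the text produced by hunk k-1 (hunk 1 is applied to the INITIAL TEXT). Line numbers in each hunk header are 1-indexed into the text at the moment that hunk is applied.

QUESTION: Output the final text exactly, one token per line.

Answer: pls
hmoc
hiz
cjxpn
pdm
ntrb
anau
ehq
nvagg
uojn
ovk

Derivation:
Hunk 1: at line 2 remove [tyl] add [gbom] -> 12 lines: pls hmoc yiiw gbom feb qpm ehq khbfv lbrz gmyh uojn ovk
Hunk 2: at line 1 remove [yiiw,gbom,feb] add [hiz,cjxpn,czlkq] -> 12 lines: pls hmoc hiz cjxpn czlkq qpm ehq khbfv lbrz gmyh uojn ovk
Hunk 3: at line 7 remove [khbfv,lbrz,gmyh] add [nvagg] -> 10 lines: pls hmoc hiz cjxpn czlkq qpm ehq nvagg uojn ovk
Hunk 4: at line 4 remove [czlkq,qpm] add [pdm,ntrb,anau] -> 11 lines: pls hmoc hiz cjxpn pdm ntrb anau ehq nvagg uojn ovk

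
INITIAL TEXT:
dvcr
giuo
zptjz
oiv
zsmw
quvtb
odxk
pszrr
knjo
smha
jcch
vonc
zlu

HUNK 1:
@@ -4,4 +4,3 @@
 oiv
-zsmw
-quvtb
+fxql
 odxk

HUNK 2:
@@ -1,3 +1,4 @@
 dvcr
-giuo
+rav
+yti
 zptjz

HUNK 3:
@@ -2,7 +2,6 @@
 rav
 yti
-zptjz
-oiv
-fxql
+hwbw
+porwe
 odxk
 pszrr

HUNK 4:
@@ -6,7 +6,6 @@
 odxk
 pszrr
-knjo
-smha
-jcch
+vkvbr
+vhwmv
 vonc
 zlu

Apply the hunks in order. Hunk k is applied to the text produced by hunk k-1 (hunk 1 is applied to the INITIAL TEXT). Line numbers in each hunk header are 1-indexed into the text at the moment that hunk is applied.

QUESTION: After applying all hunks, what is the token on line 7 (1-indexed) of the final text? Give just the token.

Answer: pszrr

Derivation:
Hunk 1: at line 4 remove [zsmw,quvtb] add [fxql] -> 12 lines: dvcr giuo zptjz oiv fxql odxk pszrr knjo smha jcch vonc zlu
Hunk 2: at line 1 remove [giuo] add [rav,yti] -> 13 lines: dvcr rav yti zptjz oiv fxql odxk pszrr knjo smha jcch vonc zlu
Hunk 3: at line 2 remove [zptjz,oiv,fxql] add [hwbw,porwe] -> 12 lines: dvcr rav yti hwbw porwe odxk pszrr knjo smha jcch vonc zlu
Hunk 4: at line 6 remove [knjo,smha,jcch] add [vkvbr,vhwmv] -> 11 lines: dvcr rav yti hwbw porwe odxk pszrr vkvbr vhwmv vonc zlu
Final line 7: pszrr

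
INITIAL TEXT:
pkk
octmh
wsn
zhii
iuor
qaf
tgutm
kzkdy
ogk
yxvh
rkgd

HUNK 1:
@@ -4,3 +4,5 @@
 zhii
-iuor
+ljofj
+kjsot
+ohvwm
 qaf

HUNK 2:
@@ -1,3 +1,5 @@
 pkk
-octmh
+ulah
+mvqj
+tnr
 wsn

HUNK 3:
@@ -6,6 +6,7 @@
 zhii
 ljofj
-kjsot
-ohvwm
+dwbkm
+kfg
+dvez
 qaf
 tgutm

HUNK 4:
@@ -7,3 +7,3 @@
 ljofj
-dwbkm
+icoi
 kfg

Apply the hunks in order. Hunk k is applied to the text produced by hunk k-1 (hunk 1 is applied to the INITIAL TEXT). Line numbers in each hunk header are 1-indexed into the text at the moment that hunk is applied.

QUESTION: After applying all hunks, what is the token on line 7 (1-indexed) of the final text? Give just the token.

Answer: ljofj

Derivation:
Hunk 1: at line 4 remove [iuor] add [ljofj,kjsot,ohvwm] -> 13 lines: pkk octmh wsn zhii ljofj kjsot ohvwm qaf tgutm kzkdy ogk yxvh rkgd
Hunk 2: at line 1 remove [octmh] add [ulah,mvqj,tnr] -> 15 lines: pkk ulah mvqj tnr wsn zhii ljofj kjsot ohvwm qaf tgutm kzkdy ogk yxvh rkgd
Hunk 3: at line 6 remove [kjsot,ohvwm] add [dwbkm,kfg,dvez] -> 16 lines: pkk ulah mvqj tnr wsn zhii ljofj dwbkm kfg dvez qaf tgutm kzkdy ogk yxvh rkgd
Hunk 4: at line 7 remove [dwbkm] add [icoi] -> 16 lines: pkk ulah mvqj tnr wsn zhii ljofj icoi kfg dvez qaf tgutm kzkdy ogk yxvh rkgd
Final line 7: ljofj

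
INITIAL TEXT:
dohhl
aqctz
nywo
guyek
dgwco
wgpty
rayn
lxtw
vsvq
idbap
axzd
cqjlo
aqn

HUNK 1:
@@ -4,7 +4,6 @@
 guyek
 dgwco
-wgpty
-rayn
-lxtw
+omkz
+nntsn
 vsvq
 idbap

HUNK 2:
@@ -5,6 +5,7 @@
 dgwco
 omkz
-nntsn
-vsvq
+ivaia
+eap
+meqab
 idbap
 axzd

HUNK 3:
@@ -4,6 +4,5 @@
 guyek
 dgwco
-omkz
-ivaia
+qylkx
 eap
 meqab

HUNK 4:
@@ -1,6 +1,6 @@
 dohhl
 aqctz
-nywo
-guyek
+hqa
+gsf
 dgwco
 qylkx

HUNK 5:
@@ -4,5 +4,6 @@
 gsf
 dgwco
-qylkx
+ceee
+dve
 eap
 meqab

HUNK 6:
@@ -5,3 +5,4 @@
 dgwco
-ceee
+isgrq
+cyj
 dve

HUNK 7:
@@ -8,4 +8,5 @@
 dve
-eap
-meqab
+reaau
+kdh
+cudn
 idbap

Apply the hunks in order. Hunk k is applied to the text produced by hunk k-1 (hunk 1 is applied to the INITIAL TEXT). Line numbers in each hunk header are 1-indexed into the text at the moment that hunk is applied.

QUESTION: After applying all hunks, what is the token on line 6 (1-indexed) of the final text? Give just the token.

Answer: isgrq

Derivation:
Hunk 1: at line 4 remove [wgpty,rayn,lxtw] add [omkz,nntsn] -> 12 lines: dohhl aqctz nywo guyek dgwco omkz nntsn vsvq idbap axzd cqjlo aqn
Hunk 2: at line 5 remove [nntsn,vsvq] add [ivaia,eap,meqab] -> 13 lines: dohhl aqctz nywo guyek dgwco omkz ivaia eap meqab idbap axzd cqjlo aqn
Hunk 3: at line 4 remove [omkz,ivaia] add [qylkx] -> 12 lines: dohhl aqctz nywo guyek dgwco qylkx eap meqab idbap axzd cqjlo aqn
Hunk 4: at line 1 remove [nywo,guyek] add [hqa,gsf] -> 12 lines: dohhl aqctz hqa gsf dgwco qylkx eap meqab idbap axzd cqjlo aqn
Hunk 5: at line 4 remove [qylkx] add [ceee,dve] -> 13 lines: dohhl aqctz hqa gsf dgwco ceee dve eap meqab idbap axzd cqjlo aqn
Hunk 6: at line 5 remove [ceee] add [isgrq,cyj] -> 14 lines: dohhl aqctz hqa gsf dgwco isgrq cyj dve eap meqab idbap axzd cqjlo aqn
Hunk 7: at line 8 remove [eap,meqab] add [reaau,kdh,cudn] -> 15 lines: dohhl aqctz hqa gsf dgwco isgrq cyj dve reaau kdh cudn idbap axzd cqjlo aqn
Final line 6: isgrq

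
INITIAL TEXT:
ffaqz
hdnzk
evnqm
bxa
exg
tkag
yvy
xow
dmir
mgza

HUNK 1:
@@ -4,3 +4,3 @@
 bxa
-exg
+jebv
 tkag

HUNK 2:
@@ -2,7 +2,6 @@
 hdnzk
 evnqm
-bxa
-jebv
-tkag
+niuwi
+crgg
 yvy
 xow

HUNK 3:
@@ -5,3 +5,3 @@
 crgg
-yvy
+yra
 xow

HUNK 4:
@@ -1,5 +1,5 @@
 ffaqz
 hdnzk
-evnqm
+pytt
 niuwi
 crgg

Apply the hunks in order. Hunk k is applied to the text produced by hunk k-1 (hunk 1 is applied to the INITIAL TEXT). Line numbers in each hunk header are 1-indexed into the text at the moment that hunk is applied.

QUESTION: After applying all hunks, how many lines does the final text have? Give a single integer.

Hunk 1: at line 4 remove [exg] add [jebv] -> 10 lines: ffaqz hdnzk evnqm bxa jebv tkag yvy xow dmir mgza
Hunk 2: at line 2 remove [bxa,jebv,tkag] add [niuwi,crgg] -> 9 lines: ffaqz hdnzk evnqm niuwi crgg yvy xow dmir mgza
Hunk 3: at line 5 remove [yvy] add [yra] -> 9 lines: ffaqz hdnzk evnqm niuwi crgg yra xow dmir mgza
Hunk 4: at line 1 remove [evnqm] add [pytt] -> 9 lines: ffaqz hdnzk pytt niuwi crgg yra xow dmir mgza
Final line count: 9

Answer: 9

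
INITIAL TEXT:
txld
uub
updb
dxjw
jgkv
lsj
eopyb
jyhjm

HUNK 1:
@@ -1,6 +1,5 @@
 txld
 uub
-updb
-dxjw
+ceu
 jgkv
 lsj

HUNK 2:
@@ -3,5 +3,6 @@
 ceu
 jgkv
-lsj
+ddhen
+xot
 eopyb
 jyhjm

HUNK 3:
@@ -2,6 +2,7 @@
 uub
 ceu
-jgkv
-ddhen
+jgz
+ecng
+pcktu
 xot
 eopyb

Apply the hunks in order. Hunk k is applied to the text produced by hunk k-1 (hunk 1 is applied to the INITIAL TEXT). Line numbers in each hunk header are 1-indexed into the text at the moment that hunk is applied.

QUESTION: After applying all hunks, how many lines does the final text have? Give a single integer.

Hunk 1: at line 1 remove [updb,dxjw] add [ceu] -> 7 lines: txld uub ceu jgkv lsj eopyb jyhjm
Hunk 2: at line 3 remove [lsj] add [ddhen,xot] -> 8 lines: txld uub ceu jgkv ddhen xot eopyb jyhjm
Hunk 3: at line 2 remove [jgkv,ddhen] add [jgz,ecng,pcktu] -> 9 lines: txld uub ceu jgz ecng pcktu xot eopyb jyhjm
Final line count: 9

Answer: 9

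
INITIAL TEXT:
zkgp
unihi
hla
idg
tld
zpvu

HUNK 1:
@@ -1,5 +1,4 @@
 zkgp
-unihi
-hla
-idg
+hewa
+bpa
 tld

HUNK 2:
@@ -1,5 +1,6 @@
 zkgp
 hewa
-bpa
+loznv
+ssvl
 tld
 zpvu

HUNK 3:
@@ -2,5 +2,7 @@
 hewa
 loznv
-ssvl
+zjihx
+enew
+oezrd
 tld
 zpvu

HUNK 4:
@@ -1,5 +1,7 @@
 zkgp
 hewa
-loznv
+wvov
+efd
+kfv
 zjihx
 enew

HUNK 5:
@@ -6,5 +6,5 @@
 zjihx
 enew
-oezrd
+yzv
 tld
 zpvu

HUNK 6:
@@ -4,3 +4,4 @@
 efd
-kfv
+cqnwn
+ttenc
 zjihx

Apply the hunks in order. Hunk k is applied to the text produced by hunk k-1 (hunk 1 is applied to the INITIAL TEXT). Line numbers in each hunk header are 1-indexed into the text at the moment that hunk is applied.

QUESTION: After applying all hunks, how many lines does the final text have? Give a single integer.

Answer: 11

Derivation:
Hunk 1: at line 1 remove [unihi,hla,idg] add [hewa,bpa] -> 5 lines: zkgp hewa bpa tld zpvu
Hunk 2: at line 1 remove [bpa] add [loznv,ssvl] -> 6 lines: zkgp hewa loznv ssvl tld zpvu
Hunk 3: at line 2 remove [ssvl] add [zjihx,enew,oezrd] -> 8 lines: zkgp hewa loznv zjihx enew oezrd tld zpvu
Hunk 4: at line 1 remove [loznv] add [wvov,efd,kfv] -> 10 lines: zkgp hewa wvov efd kfv zjihx enew oezrd tld zpvu
Hunk 5: at line 6 remove [oezrd] add [yzv] -> 10 lines: zkgp hewa wvov efd kfv zjihx enew yzv tld zpvu
Hunk 6: at line 4 remove [kfv] add [cqnwn,ttenc] -> 11 lines: zkgp hewa wvov efd cqnwn ttenc zjihx enew yzv tld zpvu
Final line count: 11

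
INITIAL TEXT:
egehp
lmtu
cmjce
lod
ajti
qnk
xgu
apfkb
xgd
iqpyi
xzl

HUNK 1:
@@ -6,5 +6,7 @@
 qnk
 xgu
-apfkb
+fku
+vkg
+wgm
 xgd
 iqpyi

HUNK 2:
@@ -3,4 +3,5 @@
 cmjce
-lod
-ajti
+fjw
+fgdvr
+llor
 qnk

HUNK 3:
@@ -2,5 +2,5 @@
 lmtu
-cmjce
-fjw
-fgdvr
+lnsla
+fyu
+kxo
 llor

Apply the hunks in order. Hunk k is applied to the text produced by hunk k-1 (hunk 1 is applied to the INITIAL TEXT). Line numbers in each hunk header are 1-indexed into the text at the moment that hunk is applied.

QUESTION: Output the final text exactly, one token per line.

Hunk 1: at line 6 remove [apfkb] add [fku,vkg,wgm] -> 13 lines: egehp lmtu cmjce lod ajti qnk xgu fku vkg wgm xgd iqpyi xzl
Hunk 2: at line 3 remove [lod,ajti] add [fjw,fgdvr,llor] -> 14 lines: egehp lmtu cmjce fjw fgdvr llor qnk xgu fku vkg wgm xgd iqpyi xzl
Hunk 3: at line 2 remove [cmjce,fjw,fgdvr] add [lnsla,fyu,kxo] -> 14 lines: egehp lmtu lnsla fyu kxo llor qnk xgu fku vkg wgm xgd iqpyi xzl

Answer: egehp
lmtu
lnsla
fyu
kxo
llor
qnk
xgu
fku
vkg
wgm
xgd
iqpyi
xzl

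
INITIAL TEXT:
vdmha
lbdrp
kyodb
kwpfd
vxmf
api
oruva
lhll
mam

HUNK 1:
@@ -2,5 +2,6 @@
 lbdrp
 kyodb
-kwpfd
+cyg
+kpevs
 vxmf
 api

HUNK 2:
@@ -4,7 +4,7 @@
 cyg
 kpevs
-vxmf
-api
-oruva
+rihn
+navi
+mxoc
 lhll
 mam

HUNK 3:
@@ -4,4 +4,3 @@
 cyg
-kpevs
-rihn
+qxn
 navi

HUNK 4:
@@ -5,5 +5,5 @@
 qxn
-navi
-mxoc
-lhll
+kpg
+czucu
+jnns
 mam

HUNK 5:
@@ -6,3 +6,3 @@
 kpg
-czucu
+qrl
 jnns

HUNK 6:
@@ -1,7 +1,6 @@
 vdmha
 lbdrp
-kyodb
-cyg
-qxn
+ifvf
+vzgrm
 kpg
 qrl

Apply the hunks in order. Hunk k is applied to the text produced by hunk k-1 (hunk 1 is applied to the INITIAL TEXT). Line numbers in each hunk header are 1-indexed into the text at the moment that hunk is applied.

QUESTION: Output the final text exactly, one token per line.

Answer: vdmha
lbdrp
ifvf
vzgrm
kpg
qrl
jnns
mam

Derivation:
Hunk 1: at line 2 remove [kwpfd] add [cyg,kpevs] -> 10 lines: vdmha lbdrp kyodb cyg kpevs vxmf api oruva lhll mam
Hunk 2: at line 4 remove [vxmf,api,oruva] add [rihn,navi,mxoc] -> 10 lines: vdmha lbdrp kyodb cyg kpevs rihn navi mxoc lhll mam
Hunk 3: at line 4 remove [kpevs,rihn] add [qxn] -> 9 lines: vdmha lbdrp kyodb cyg qxn navi mxoc lhll mam
Hunk 4: at line 5 remove [navi,mxoc,lhll] add [kpg,czucu,jnns] -> 9 lines: vdmha lbdrp kyodb cyg qxn kpg czucu jnns mam
Hunk 5: at line 6 remove [czucu] add [qrl] -> 9 lines: vdmha lbdrp kyodb cyg qxn kpg qrl jnns mam
Hunk 6: at line 1 remove [kyodb,cyg,qxn] add [ifvf,vzgrm] -> 8 lines: vdmha lbdrp ifvf vzgrm kpg qrl jnns mam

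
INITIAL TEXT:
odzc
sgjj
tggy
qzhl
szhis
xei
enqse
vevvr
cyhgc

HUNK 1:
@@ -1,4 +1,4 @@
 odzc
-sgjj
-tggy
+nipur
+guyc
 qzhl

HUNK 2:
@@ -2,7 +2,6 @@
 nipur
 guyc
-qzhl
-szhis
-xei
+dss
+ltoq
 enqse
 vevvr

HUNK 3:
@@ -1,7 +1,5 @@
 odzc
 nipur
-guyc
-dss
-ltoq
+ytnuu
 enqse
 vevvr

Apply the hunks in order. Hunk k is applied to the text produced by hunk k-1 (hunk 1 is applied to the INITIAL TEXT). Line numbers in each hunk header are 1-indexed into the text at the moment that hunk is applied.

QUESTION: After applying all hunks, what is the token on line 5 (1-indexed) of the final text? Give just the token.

Answer: vevvr

Derivation:
Hunk 1: at line 1 remove [sgjj,tggy] add [nipur,guyc] -> 9 lines: odzc nipur guyc qzhl szhis xei enqse vevvr cyhgc
Hunk 2: at line 2 remove [qzhl,szhis,xei] add [dss,ltoq] -> 8 lines: odzc nipur guyc dss ltoq enqse vevvr cyhgc
Hunk 3: at line 1 remove [guyc,dss,ltoq] add [ytnuu] -> 6 lines: odzc nipur ytnuu enqse vevvr cyhgc
Final line 5: vevvr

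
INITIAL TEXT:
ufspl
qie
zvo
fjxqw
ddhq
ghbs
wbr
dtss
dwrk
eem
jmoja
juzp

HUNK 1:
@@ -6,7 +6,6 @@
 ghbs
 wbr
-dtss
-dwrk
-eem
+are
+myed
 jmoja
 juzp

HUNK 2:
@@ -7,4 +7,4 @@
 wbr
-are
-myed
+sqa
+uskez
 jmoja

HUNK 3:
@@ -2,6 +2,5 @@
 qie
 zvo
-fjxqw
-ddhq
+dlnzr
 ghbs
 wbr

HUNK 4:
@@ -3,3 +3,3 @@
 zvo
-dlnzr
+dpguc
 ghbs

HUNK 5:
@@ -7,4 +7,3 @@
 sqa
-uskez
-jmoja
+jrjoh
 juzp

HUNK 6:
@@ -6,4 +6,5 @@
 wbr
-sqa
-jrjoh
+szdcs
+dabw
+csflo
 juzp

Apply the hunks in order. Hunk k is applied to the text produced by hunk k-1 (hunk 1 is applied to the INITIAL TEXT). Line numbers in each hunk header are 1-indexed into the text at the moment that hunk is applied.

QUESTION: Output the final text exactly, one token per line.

Answer: ufspl
qie
zvo
dpguc
ghbs
wbr
szdcs
dabw
csflo
juzp

Derivation:
Hunk 1: at line 6 remove [dtss,dwrk,eem] add [are,myed] -> 11 lines: ufspl qie zvo fjxqw ddhq ghbs wbr are myed jmoja juzp
Hunk 2: at line 7 remove [are,myed] add [sqa,uskez] -> 11 lines: ufspl qie zvo fjxqw ddhq ghbs wbr sqa uskez jmoja juzp
Hunk 3: at line 2 remove [fjxqw,ddhq] add [dlnzr] -> 10 lines: ufspl qie zvo dlnzr ghbs wbr sqa uskez jmoja juzp
Hunk 4: at line 3 remove [dlnzr] add [dpguc] -> 10 lines: ufspl qie zvo dpguc ghbs wbr sqa uskez jmoja juzp
Hunk 5: at line 7 remove [uskez,jmoja] add [jrjoh] -> 9 lines: ufspl qie zvo dpguc ghbs wbr sqa jrjoh juzp
Hunk 6: at line 6 remove [sqa,jrjoh] add [szdcs,dabw,csflo] -> 10 lines: ufspl qie zvo dpguc ghbs wbr szdcs dabw csflo juzp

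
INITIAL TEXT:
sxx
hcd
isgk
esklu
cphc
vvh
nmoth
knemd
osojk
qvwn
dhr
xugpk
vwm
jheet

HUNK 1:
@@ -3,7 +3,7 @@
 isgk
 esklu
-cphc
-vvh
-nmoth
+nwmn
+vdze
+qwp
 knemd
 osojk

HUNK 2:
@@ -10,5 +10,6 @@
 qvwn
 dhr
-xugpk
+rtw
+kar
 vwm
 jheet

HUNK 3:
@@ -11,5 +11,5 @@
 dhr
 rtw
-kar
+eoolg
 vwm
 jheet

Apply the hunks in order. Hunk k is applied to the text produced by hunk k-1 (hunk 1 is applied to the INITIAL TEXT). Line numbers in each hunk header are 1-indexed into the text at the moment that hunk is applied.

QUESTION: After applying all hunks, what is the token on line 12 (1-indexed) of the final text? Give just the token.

Answer: rtw

Derivation:
Hunk 1: at line 3 remove [cphc,vvh,nmoth] add [nwmn,vdze,qwp] -> 14 lines: sxx hcd isgk esklu nwmn vdze qwp knemd osojk qvwn dhr xugpk vwm jheet
Hunk 2: at line 10 remove [xugpk] add [rtw,kar] -> 15 lines: sxx hcd isgk esklu nwmn vdze qwp knemd osojk qvwn dhr rtw kar vwm jheet
Hunk 3: at line 11 remove [kar] add [eoolg] -> 15 lines: sxx hcd isgk esklu nwmn vdze qwp knemd osojk qvwn dhr rtw eoolg vwm jheet
Final line 12: rtw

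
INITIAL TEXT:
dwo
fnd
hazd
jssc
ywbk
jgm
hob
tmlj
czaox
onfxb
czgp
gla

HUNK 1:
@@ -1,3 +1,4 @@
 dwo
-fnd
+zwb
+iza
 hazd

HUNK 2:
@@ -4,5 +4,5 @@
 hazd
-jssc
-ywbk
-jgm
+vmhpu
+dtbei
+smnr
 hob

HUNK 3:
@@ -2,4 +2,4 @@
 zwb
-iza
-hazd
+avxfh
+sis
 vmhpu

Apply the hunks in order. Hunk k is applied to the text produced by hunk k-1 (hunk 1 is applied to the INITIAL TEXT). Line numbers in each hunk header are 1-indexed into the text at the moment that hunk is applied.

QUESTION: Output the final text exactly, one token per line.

Hunk 1: at line 1 remove [fnd] add [zwb,iza] -> 13 lines: dwo zwb iza hazd jssc ywbk jgm hob tmlj czaox onfxb czgp gla
Hunk 2: at line 4 remove [jssc,ywbk,jgm] add [vmhpu,dtbei,smnr] -> 13 lines: dwo zwb iza hazd vmhpu dtbei smnr hob tmlj czaox onfxb czgp gla
Hunk 3: at line 2 remove [iza,hazd] add [avxfh,sis] -> 13 lines: dwo zwb avxfh sis vmhpu dtbei smnr hob tmlj czaox onfxb czgp gla

Answer: dwo
zwb
avxfh
sis
vmhpu
dtbei
smnr
hob
tmlj
czaox
onfxb
czgp
gla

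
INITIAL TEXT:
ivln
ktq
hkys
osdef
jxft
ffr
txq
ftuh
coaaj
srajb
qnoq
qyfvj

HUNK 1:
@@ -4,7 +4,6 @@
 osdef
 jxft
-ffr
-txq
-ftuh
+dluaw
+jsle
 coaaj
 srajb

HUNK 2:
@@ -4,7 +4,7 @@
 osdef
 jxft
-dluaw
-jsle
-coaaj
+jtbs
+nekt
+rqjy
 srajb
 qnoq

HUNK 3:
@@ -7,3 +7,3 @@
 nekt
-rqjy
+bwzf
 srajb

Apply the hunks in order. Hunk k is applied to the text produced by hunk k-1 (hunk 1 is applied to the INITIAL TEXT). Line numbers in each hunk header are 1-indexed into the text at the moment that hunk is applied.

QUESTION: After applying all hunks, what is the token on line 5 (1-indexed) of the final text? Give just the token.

Answer: jxft

Derivation:
Hunk 1: at line 4 remove [ffr,txq,ftuh] add [dluaw,jsle] -> 11 lines: ivln ktq hkys osdef jxft dluaw jsle coaaj srajb qnoq qyfvj
Hunk 2: at line 4 remove [dluaw,jsle,coaaj] add [jtbs,nekt,rqjy] -> 11 lines: ivln ktq hkys osdef jxft jtbs nekt rqjy srajb qnoq qyfvj
Hunk 3: at line 7 remove [rqjy] add [bwzf] -> 11 lines: ivln ktq hkys osdef jxft jtbs nekt bwzf srajb qnoq qyfvj
Final line 5: jxft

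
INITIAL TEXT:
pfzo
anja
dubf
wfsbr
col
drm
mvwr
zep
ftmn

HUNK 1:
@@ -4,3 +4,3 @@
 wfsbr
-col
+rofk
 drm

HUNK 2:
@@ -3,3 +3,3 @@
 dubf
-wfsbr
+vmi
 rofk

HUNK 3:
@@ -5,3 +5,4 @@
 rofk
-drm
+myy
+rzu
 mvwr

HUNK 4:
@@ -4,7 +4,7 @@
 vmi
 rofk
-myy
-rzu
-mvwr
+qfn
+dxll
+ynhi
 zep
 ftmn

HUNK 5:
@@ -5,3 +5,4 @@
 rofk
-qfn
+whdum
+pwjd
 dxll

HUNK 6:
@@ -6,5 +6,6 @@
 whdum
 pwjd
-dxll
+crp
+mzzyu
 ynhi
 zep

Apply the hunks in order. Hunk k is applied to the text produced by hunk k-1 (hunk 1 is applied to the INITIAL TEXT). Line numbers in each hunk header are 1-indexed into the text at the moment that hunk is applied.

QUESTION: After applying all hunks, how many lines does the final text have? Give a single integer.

Hunk 1: at line 4 remove [col] add [rofk] -> 9 lines: pfzo anja dubf wfsbr rofk drm mvwr zep ftmn
Hunk 2: at line 3 remove [wfsbr] add [vmi] -> 9 lines: pfzo anja dubf vmi rofk drm mvwr zep ftmn
Hunk 3: at line 5 remove [drm] add [myy,rzu] -> 10 lines: pfzo anja dubf vmi rofk myy rzu mvwr zep ftmn
Hunk 4: at line 4 remove [myy,rzu,mvwr] add [qfn,dxll,ynhi] -> 10 lines: pfzo anja dubf vmi rofk qfn dxll ynhi zep ftmn
Hunk 5: at line 5 remove [qfn] add [whdum,pwjd] -> 11 lines: pfzo anja dubf vmi rofk whdum pwjd dxll ynhi zep ftmn
Hunk 6: at line 6 remove [dxll] add [crp,mzzyu] -> 12 lines: pfzo anja dubf vmi rofk whdum pwjd crp mzzyu ynhi zep ftmn
Final line count: 12

Answer: 12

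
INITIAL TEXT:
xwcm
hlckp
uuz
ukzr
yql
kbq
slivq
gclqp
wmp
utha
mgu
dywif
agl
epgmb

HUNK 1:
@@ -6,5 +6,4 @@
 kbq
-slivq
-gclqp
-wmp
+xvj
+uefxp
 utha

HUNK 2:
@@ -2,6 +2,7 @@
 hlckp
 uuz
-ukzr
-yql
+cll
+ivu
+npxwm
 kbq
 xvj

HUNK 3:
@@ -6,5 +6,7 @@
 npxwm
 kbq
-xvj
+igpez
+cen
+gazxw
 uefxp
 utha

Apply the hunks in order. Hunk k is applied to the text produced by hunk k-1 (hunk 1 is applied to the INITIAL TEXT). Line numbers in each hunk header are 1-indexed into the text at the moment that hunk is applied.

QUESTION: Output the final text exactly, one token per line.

Hunk 1: at line 6 remove [slivq,gclqp,wmp] add [xvj,uefxp] -> 13 lines: xwcm hlckp uuz ukzr yql kbq xvj uefxp utha mgu dywif agl epgmb
Hunk 2: at line 2 remove [ukzr,yql] add [cll,ivu,npxwm] -> 14 lines: xwcm hlckp uuz cll ivu npxwm kbq xvj uefxp utha mgu dywif agl epgmb
Hunk 3: at line 6 remove [xvj] add [igpez,cen,gazxw] -> 16 lines: xwcm hlckp uuz cll ivu npxwm kbq igpez cen gazxw uefxp utha mgu dywif agl epgmb

Answer: xwcm
hlckp
uuz
cll
ivu
npxwm
kbq
igpez
cen
gazxw
uefxp
utha
mgu
dywif
agl
epgmb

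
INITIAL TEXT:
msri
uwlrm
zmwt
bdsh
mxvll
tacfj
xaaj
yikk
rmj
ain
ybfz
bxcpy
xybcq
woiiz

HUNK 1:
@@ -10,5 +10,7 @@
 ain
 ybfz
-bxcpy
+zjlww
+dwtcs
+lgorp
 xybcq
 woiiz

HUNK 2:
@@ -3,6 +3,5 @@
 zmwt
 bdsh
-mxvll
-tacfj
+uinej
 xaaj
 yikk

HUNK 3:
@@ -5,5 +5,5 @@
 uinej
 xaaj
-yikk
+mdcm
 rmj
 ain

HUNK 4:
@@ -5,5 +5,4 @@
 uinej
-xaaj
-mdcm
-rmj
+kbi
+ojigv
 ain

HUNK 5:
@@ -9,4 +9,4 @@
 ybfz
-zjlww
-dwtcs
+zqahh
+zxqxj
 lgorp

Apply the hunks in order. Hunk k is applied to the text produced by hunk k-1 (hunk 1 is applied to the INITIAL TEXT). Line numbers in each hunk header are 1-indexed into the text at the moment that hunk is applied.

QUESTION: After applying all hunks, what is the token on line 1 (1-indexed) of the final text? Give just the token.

Answer: msri

Derivation:
Hunk 1: at line 10 remove [bxcpy] add [zjlww,dwtcs,lgorp] -> 16 lines: msri uwlrm zmwt bdsh mxvll tacfj xaaj yikk rmj ain ybfz zjlww dwtcs lgorp xybcq woiiz
Hunk 2: at line 3 remove [mxvll,tacfj] add [uinej] -> 15 lines: msri uwlrm zmwt bdsh uinej xaaj yikk rmj ain ybfz zjlww dwtcs lgorp xybcq woiiz
Hunk 3: at line 5 remove [yikk] add [mdcm] -> 15 lines: msri uwlrm zmwt bdsh uinej xaaj mdcm rmj ain ybfz zjlww dwtcs lgorp xybcq woiiz
Hunk 4: at line 5 remove [xaaj,mdcm,rmj] add [kbi,ojigv] -> 14 lines: msri uwlrm zmwt bdsh uinej kbi ojigv ain ybfz zjlww dwtcs lgorp xybcq woiiz
Hunk 5: at line 9 remove [zjlww,dwtcs] add [zqahh,zxqxj] -> 14 lines: msri uwlrm zmwt bdsh uinej kbi ojigv ain ybfz zqahh zxqxj lgorp xybcq woiiz
Final line 1: msri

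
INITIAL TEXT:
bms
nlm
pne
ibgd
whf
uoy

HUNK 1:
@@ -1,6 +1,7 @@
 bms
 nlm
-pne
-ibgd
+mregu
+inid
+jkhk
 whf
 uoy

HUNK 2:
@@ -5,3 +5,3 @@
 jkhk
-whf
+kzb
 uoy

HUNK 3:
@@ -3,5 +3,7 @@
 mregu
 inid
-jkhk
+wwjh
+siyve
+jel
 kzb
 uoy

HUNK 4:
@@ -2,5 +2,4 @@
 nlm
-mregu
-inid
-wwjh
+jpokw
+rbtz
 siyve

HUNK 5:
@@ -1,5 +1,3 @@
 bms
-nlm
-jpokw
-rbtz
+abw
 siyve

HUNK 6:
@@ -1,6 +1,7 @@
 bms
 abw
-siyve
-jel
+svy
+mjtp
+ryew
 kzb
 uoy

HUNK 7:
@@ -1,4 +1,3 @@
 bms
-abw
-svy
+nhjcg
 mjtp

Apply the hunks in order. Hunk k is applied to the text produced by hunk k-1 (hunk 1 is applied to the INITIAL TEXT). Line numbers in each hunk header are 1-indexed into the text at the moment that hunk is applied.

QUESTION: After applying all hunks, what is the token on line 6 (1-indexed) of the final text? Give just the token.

Answer: uoy

Derivation:
Hunk 1: at line 1 remove [pne,ibgd] add [mregu,inid,jkhk] -> 7 lines: bms nlm mregu inid jkhk whf uoy
Hunk 2: at line 5 remove [whf] add [kzb] -> 7 lines: bms nlm mregu inid jkhk kzb uoy
Hunk 3: at line 3 remove [jkhk] add [wwjh,siyve,jel] -> 9 lines: bms nlm mregu inid wwjh siyve jel kzb uoy
Hunk 4: at line 2 remove [mregu,inid,wwjh] add [jpokw,rbtz] -> 8 lines: bms nlm jpokw rbtz siyve jel kzb uoy
Hunk 5: at line 1 remove [nlm,jpokw,rbtz] add [abw] -> 6 lines: bms abw siyve jel kzb uoy
Hunk 6: at line 1 remove [siyve,jel] add [svy,mjtp,ryew] -> 7 lines: bms abw svy mjtp ryew kzb uoy
Hunk 7: at line 1 remove [abw,svy] add [nhjcg] -> 6 lines: bms nhjcg mjtp ryew kzb uoy
Final line 6: uoy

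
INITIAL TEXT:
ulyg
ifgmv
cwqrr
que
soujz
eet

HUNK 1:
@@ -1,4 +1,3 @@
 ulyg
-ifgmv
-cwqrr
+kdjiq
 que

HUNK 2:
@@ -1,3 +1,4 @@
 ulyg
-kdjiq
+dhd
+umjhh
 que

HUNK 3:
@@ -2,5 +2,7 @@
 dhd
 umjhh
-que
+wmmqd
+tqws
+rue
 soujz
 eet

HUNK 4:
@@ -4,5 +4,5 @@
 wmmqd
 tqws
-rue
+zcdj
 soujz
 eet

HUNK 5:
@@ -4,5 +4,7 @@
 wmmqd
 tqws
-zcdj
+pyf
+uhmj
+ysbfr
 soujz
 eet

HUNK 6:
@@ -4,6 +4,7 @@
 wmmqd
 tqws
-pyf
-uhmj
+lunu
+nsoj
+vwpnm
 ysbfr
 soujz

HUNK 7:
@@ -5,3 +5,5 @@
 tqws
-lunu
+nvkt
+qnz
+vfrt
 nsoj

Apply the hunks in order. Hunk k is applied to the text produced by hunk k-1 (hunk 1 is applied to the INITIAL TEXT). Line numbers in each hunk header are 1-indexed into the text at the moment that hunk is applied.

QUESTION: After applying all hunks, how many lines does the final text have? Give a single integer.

Hunk 1: at line 1 remove [ifgmv,cwqrr] add [kdjiq] -> 5 lines: ulyg kdjiq que soujz eet
Hunk 2: at line 1 remove [kdjiq] add [dhd,umjhh] -> 6 lines: ulyg dhd umjhh que soujz eet
Hunk 3: at line 2 remove [que] add [wmmqd,tqws,rue] -> 8 lines: ulyg dhd umjhh wmmqd tqws rue soujz eet
Hunk 4: at line 4 remove [rue] add [zcdj] -> 8 lines: ulyg dhd umjhh wmmqd tqws zcdj soujz eet
Hunk 5: at line 4 remove [zcdj] add [pyf,uhmj,ysbfr] -> 10 lines: ulyg dhd umjhh wmmqd tqws pyf uhmj ysbfr soujz eet
Hunk 6: at line 4 remove [pyf,uhmj] add [lunu,nsoj,vwpnm] -> 11 lines: ulyg dhd umjhh wmmqd tqws lunu nsoj vwpnm ysbfr soujz eet
Hunk 7: at line 5 remove [lunu] add [nvkt,qnz,vfrt] -> 13 lines: ulyg dhd umjhh wmmqd tqws nvkt qnz vfrt nsoj vwpnm ysbfr soujz eet
Final line count: 13

Answer: 13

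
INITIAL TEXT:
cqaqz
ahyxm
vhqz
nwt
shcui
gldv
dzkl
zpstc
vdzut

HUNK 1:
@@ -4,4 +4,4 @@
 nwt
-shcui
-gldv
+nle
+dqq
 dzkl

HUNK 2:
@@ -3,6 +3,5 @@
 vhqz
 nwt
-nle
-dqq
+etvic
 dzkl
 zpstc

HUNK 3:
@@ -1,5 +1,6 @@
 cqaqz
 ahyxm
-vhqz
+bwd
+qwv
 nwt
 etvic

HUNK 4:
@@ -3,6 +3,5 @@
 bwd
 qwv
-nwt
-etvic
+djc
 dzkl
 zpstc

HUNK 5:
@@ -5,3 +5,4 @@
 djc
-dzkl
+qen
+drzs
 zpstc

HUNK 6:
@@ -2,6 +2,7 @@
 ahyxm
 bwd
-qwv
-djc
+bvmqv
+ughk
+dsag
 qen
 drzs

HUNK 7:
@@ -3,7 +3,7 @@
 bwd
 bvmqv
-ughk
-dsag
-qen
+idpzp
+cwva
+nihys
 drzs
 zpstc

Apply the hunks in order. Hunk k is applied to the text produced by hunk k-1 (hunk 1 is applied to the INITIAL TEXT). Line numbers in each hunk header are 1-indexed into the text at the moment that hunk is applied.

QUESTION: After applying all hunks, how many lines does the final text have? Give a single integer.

Hunk 1: at line 4 remove [shcui,gldv] add [nle,dqq] -> 9 lines: cqaqz ahyxm vhqz nwt nle dqq dzkl zpstc vdzut
Hunk 2: at line 3 remove [nle,dqq] add [etvic] -> 8 lines: cqaqz ahyxm vhqz nwt etvic dzkl zpstc vdzut
Hunk 3: at line 1 remove [vhqz] add [bwd,qwv] -> 9 lines: cqaqz ahyxm bwd qwv nwt etvic dzkl zpstc vdzut
Hunk 4: at line 3 remove [nwt,etvic] add [djc] -> 8 lines: cqaqz ahyxm bwd qwv djc dzkl zpstc vdzut
Hunk 5: at line 5 remove [dzkl] add [qen,drzs] -> 9 lines: cqaqz ahyxm bwd qwv djc qen drzs zpstc vdzut
Hunk 6: at line 2 remove [qwv,djc] add [bvmqv,ughk,dsag] -> 10 lines: cqaqz ahyxm bwd bvmqv ughk dsag qen drzs zpstc vdzut
Hunk 7: at line 3 remove [ughk,dsag,qen] add [idpzp,cwva,nihys] -> 10 lines: cqaqz ahyxm bwd bvmqv idpzp cwva nihys drzs zpstc vdzut
Final line count: 10

Answer: 10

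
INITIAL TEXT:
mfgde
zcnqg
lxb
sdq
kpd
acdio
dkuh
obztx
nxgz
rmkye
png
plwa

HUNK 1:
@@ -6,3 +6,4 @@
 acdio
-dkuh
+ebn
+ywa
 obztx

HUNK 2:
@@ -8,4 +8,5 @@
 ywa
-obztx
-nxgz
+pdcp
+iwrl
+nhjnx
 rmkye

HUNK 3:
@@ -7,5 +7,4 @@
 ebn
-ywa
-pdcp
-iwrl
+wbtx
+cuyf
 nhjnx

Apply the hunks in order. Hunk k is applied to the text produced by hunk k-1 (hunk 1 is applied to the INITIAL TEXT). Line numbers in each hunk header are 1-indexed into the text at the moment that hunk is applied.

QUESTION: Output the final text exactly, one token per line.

Answer: mfgde
zcnqg
lxb
sdq
kpd
acdio
ebn
wbtx
cuyf
nhjnx
rmkye
png
plwa

Derivation:
Hunk 1: at line 6 remove [dkuh] add [ebn,ywa] -> 13 lines: mfgde zcnqg lxb sdq kpd acdio ebn ywa obztx nxgz rmkye png plwa
Hunk 2: at line 8 remove [obztx,nxgz] add [pdcp,iwrl,nhjnx] -> 14 lines: mfgde zcnqg lxb sdq kpd acdio ebn ywa pdcp iwrl nhjnx rmkye png plwa
Hunk 3: at line 7 remove [ywa,pdcp,iwrl] add [wbtx,cuyf] -> 13 lines: mfgde zcnqg lxb sdq kpd acdio ebn wbtx cuyf nhjnx rmkye png plwa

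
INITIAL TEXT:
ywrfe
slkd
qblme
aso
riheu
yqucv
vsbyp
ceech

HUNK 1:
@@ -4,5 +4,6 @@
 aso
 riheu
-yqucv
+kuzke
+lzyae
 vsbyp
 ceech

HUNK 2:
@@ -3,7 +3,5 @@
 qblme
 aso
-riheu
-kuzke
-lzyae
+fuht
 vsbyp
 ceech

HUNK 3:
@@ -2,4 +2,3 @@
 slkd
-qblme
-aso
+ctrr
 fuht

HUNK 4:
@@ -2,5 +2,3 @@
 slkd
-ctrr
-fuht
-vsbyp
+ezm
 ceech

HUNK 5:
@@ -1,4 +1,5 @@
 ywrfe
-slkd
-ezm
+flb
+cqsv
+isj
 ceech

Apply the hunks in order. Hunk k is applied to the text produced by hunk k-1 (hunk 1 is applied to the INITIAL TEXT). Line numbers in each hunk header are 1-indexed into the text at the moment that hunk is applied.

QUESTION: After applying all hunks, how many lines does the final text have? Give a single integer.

Answer: 5

Derivation:
Hunk 1: at line 4 remove [yqucv] add [kuzke,lzyae] -> 9 lines: ywrfe slkd qblme aso riheu kuzke lzyae vsbyp ceech
Hunk 2: at line 3 remove [riheu,kuzke,lzyae] add [fuht] -> 7 lines: ywrfe slkd qblme aso fuht vsbyp ceech
Hunk 3: at line 2 remove [qblme,aso] add [ctrr] -> 6 lines: ywrfe slkd ctrr fuht vsbyp ceech
Hunk 4: at line 2 remove [ctrr,fuht,vsbyp] add [ezm] -> 4 lines: ywrfe slkd ezm ceech
Hunk 5: at line 1 remove [slkd,ezm] add [flb,cqsv,isj] -> 5 lines: ywrfe flb cqsv isj ceech
Final line count: 5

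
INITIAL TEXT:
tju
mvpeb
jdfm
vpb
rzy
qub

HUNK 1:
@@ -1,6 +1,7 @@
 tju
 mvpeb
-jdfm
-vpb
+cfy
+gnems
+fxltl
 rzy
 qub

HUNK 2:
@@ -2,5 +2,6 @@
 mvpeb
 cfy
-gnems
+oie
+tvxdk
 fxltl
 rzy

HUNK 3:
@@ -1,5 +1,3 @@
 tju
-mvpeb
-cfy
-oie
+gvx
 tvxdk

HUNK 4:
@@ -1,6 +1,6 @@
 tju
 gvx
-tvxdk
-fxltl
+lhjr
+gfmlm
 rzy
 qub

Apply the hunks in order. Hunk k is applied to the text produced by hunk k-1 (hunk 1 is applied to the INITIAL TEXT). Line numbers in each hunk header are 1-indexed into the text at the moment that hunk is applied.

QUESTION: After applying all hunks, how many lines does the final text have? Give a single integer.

Hunk 1: at line 1 remove [jdfm,vpb] add [cfy,gnems,fxltl] -> 7 lines: tju mvpeb cfy gnems fxltl rzy qub
Hunk 2: at line 2 remove [gnems] add [oie,tvxdk] -> 8 lines: tju mvpeb cfy oie tvxdk fxltl rzy qub
Hunk 3: at line 1 remove [mvpeb,cfy,oie] add [gvx] -> 6 lines: tju gvx tvxdk fxltl rzy qub
Hunk 4: at line 1 remove [tvxdk,fxltl] add [lhjr,gfmlm] -> 6 lines: tju gvx lhjr gfmlm rzy qub
Final line count: 6

Answer: 6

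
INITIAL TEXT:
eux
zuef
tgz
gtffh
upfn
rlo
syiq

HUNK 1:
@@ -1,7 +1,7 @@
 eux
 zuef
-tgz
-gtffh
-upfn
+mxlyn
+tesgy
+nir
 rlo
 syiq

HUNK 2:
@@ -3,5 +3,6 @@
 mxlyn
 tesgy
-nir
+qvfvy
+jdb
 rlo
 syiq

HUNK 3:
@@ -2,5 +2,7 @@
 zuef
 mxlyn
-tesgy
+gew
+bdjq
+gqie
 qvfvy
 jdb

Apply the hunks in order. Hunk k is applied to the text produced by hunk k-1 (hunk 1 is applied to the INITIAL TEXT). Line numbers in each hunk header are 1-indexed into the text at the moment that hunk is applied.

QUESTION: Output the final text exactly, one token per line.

Answer: eux
zuef
mxlyn
gew
bdjq
gqie
qvfvy
jdb
rlo
syiq

Derivation:
Hunk 1: at line 1 remove [tgz,gtffh,upfn] add [mxlyn,tesgy,nir] -> 7 lines: eux zuef mxlyn tesgy nir rlo syiq
Hunk 2: at line 3 remove [nir] add [qvfvy,jdb] -> 8 lines: eux zuef mxlyn tesgy qvfvy jdb rlo syiq
Hunk 3: at line 2 remove [tesgy] add [gew,bdjq,gqie] -> 10 lines: eux zuef mxlyn gew bdjq gqie qvfvy jdb rlo syiq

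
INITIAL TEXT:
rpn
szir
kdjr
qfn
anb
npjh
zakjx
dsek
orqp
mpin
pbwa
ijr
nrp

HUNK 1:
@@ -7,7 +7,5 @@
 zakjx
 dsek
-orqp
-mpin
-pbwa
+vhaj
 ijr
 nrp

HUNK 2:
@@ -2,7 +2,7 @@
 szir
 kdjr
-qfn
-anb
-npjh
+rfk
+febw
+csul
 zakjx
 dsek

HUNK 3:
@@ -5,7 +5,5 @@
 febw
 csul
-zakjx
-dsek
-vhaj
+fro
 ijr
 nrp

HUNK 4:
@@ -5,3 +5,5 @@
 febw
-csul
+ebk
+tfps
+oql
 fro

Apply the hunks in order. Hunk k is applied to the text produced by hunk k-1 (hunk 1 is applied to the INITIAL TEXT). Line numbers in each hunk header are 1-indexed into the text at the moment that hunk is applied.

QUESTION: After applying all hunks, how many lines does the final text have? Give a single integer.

Answer: 11

Derivation:
Hunk 1: at line 7 remove [orqp,mpin,pbwa] add [vhaj] -> 11 lines: rpn szir kdjr qfn anb npjh zakjx dsek vhaj ijr nrp
Hunk 2: at line 2 remove [qfn,anb,npjh] add [rfk,febw,csul] -> 11 lines: rpn szir kdjr rfk febw csul zakjx dsek vhaj ijr nrp
Hunk 3: at line 5 remove [zakjx,dsek,vhaj] add [fro] -> 9 lines: rpn szir kdjr rfk febw csul fro ijr nrp
Hunk 4: at line 5 remove [csul] add [ebk,tfps,oql] -> 11 lines: rpn szir kdjr rfk febw ebk tfps oql fro ijr nrp
Final line count: 11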